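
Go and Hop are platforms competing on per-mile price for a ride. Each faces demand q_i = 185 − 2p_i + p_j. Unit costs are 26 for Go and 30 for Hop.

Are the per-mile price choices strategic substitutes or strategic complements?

Go's profit: π = (p_{Go} − 26)(185 − 2p_{Go} + p_{Hop}).
∂π/∂p_{Go} = 237 − 4p_{Go} + p_{Hop} = 0 ⇒ p_{Go} = 59.25 + 0.25p_{Hop}.
The best-response slope dp_{Go}/dp_{Hop} = 0.25 > 0: the reaction function is upward-sloping, so the choices are strategic complements.

strategic complements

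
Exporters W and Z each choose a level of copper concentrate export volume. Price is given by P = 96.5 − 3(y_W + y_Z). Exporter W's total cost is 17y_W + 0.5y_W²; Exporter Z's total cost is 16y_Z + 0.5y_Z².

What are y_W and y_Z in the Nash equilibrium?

7.875, 8.125

Exporter W's profit: π = y_W(96.5 − 3(y_W + y_Z)) − 17y_W − 0.5y_W².
∂π/∂y_W = 79.5 − 7y_W − 3y_Z = 0, so y_W = 159/14 − (3/7)y_Z.
By the same steps for Z: y_Z = 11.5 − (3/7)y_W.
Plugging y_Z into W's best response: y_W = 159/14 − (3/7)(11.5 − (3/7)y_W) ⇒ (40/49)y_W = 45/7, so y_W = 7.875.
Then y_Z = 11.5 − (3/7)·7.875 = 8.125.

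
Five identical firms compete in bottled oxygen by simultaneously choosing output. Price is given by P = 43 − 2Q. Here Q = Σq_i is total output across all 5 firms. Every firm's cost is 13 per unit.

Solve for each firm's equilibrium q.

2.5

A representative firm's profit is π_i = q_i(43 − 2Q) − 13q_i, with Q = q_i + Σ_{j≠i} q_j.
First-order condition: 30 − 4q_i − 2Σ_{j≠i} q_j = 0.
In a symmetric equilibrium every firm chooses the same q, so Σ_{j≠i} q_j = 4q. The condition becomes 30 − 12q = 0, giving q = 30/12 = 2.5.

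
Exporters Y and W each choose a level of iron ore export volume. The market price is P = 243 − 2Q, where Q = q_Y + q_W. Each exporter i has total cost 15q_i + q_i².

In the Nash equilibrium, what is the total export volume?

Exporter Y's profit: π = q_Y(243 − 2(q_Y + q_W)) − 15q_Y − q_Y².
∂π/∂q_Y = 228 − 6q_Y − 2q_W = 0, so q_Y = 38 − (1/3)q_W.
By symmetry q_W = q_Y; substituting into the reaction function, (4/3)q_Y = 38 and q_Y = 28.5.
Total export volume: 28.5 + 28.5 = 57.

57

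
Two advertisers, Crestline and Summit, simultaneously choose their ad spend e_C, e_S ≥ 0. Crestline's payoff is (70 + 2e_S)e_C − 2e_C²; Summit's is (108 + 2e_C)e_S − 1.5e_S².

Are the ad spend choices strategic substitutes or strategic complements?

Expanding Crestline's payoff: 70e_C + 2e_Se_C − 2e_C².
∂π/∂e_C = 70 + 2e_S − 4e_C = 0, so e_C = 17.5 + 0.5e_S.
The best-response slope de_C/de_S = 0.5 > 0: the reaction function is upward-sloping, so the choices are strategic complements.

strategic complements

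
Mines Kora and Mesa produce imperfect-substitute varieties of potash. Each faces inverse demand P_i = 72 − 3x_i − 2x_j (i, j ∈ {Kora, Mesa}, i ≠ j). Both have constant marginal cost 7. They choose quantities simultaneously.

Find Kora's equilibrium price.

Mine Kora's profit: π = x_{Kora}(72 − 3x_{Kora} − 2x_{Mesa}) − 7x_{Kora}.
∂π/∂x_{Kora} = 65 − 6x_{Kora} − 2x_{Mesa} = 0 ⇒ x_{Kora} = 65/6 − (1/3)x_{Mesa}.
The game is symmetric, so in equilibrium x_{Mesa} = x_{Kora}: the reaction function gives (4/3)x_{Kora} = 65/6, hence x_{Kora} = 8.125.
P_{Kora} = 72 − 3·8.125 − 2·8.125 = 31.375.

31.375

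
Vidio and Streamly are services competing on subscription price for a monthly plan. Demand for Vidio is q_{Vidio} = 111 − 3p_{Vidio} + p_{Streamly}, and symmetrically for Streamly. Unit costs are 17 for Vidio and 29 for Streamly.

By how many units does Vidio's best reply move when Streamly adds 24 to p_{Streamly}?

4

Vidio's profit: π = (p_{Vidio} − 17)(111 − 3p_{Vidio} + p_{Streamly}).
∂π/∂p_{Vidio} = 162 − 6p_{Vidio} + p_{Streamly} = 0 ⇒ p_{Vidio} = 27 + (1/6)p_{Streamly}.
The reaction-function slope is 1/6, so a 24-unit rise in p_{Streamly} moves p_{Vidio} by 1/6 × 24 = 4. Vidio's best response rises — the actions are strategic complements.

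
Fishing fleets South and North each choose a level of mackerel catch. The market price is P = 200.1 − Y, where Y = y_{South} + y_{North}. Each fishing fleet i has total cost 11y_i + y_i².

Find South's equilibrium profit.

2860.7048

Fishing fleet South's profit: π = y_{South}(200.1 − (y_{South} + y_{North})) − 11y_{South} − y_{South}².
∂π/∂y_{South} = 189.1 − 4y_{South} − y_{North} = 0, so y_{South} = 47.275 − 0.25y_{North}.
By symmetry y_{North} = y_{South}; substituting into the reaction function, 1.25y_{South} = 47.275 and y_{South} = 37.82.
Price P = 200.1 − 75.64 = 124.46.
South's profit: (124.46 − 11)·37.82 − (37.82)² = 2860.7048.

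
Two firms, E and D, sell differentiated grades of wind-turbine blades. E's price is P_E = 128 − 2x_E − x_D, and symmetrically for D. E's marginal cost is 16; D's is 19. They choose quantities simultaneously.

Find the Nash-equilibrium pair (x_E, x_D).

22.6, 21.6

Firm E's profit: π = x_E(128 − 2x_E − x_D) − 16x_E.
∂π/∂x_E = 112 − 4x_E − x_D = 0 ⇒ x_E = 28 − 0.25x_D.
Similarly x_D = 27.25 − 0.25x_E.
Plugging x_D into E's best response: x_E = 28 − 0.25(27.25 − 0.25x_E) ⇒ 0.9375x_E = 21.1875, so x_E = 22.6.
Then x_D = 27.25 − 0.25·22.6 = 21.6.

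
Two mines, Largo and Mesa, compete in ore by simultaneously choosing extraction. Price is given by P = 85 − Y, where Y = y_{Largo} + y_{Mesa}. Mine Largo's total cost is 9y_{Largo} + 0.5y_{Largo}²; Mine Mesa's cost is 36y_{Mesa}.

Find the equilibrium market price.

Mine Largo's profit: π = y_{Largo}(85 − (y_{Largo} + y_{Mesa})) − 9y_{Largo} − 0.5y_{Largo}².
∂π/∂y_{Largo} = 76 − 3y_{Largo} − y_{Mesa} = 0, so y_{Largo} = 76/3 − (1/3)y_{Mesa}.
For Mesa: ∂π/∂y_{Mesa} = 49 − 2y_{Mesa} − y_{Largo} = 0 ⇒ y_{Mesa} = 24.5 − 0.5y_{Largo}.
Solving the two reaction functions simultaneously: (1 − (−1/3)(−0.5))y_{Largo} = 76/3 − (1/3)·24.5, so (5/6)y_{Largo} = 103/6 and y_{Largo} = 20.6.
Then y_{Mesa} = 24.5 − 0.5·20.6 = 14.2.
Equilibrium price: P = 85 − 34.8 = 50.2.

50.2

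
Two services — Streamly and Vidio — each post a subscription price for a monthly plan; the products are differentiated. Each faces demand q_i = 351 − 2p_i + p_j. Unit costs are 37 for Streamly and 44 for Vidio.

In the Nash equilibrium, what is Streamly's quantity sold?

211.2

Streamly's profit: π = (p_{Streamly} − 37)(351 − 2p_{Streamly} + p_{Vidio}).
∂π/∂p_{Streamly} = 425 − 4p_{Streamly} + p_{Vidio} = 0 ⇒ p_{Streamly} = 106.25 + 0.25p_{Vidio}.
Similarly p_{Vidio} = 109.75 + 0.25p_{Streamly}.
Plugging p_{Vidio} into Streamly's best response: p_{Streamly} = 106.25 + 0.25(109.75 + 0.25p_{Streamly}) ⇒ 0.9375p_{Streamly} = 133.6875, so p_{Streamly} = 142.6.
Then p_{Vidio} = 109.75 + 0.25·142.6 = 145.4.
q_{Streamly} = 351 − 2·142.6 + 145.4 = 211.2.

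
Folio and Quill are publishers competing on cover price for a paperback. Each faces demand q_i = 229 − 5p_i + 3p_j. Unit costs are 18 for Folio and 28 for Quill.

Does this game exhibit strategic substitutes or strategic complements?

Folio's profit: π = (p_{Folio} − 18)(229 − 5p_{Folio} + 3p_{Quill}).
∂π/∂p_{Folio} = 319 − 10p_{Folio} + 3p_{Quill} = 0 ⇒ p_{Folio} = 31.9 + 0.3p_{Quill}.
The best-response slope dp_{Folio}/dp_{Quill} = 0.3 > 0: the reaction function is upward-sloping, so the choices are strategic complements.

strategic complements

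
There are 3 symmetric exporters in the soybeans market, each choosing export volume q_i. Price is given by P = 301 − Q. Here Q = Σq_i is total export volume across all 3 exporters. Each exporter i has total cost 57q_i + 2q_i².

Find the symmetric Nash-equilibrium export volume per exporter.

30.5

A representative exporter's profit is π_i = q_i(301 − Q) − 57q_i − 2q_i², with Q = q_i + Σ_{j≠i} q_j.
First-order condition: 244 − 6q_i − Σ_{j≠i} q_j = 0.
Imposing symmetry (q_j = q for all j) turns Σ_{j≠i} q_j into 2q, so 244 = 8q and q = 30.5.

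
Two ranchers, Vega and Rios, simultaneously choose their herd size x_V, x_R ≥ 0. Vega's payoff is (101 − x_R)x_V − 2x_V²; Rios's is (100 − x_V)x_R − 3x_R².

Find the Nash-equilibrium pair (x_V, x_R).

Expanding Vega's payoff: 101x_V − x_Rx_V − 2x_V².
∂π/∂x_V = 101 − x_R − 4x_V = 0, so x_V = 25.25 − 0.25x_R.
Likewise for Rios: x_R = 50/3 − (1/6)x_V.
Substituting the second reaction function into the first: x_V = 25.25 − 0.25(50/3 − (1/6)x_V), which gives (23/24)x_V = 253/12 ⇒ x_V = 22.
Then x_R = 50/3 − (1/6)·22 = 13.

22, 13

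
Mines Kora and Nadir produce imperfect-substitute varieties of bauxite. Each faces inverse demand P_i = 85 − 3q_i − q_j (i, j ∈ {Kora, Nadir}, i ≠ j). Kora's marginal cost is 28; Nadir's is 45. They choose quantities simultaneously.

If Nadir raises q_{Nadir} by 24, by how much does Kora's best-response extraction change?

Mine Kora's profit: π = q_{Kora}(85 − 3q_{Kora} − q_{Nadir}) − 28q_{Kora}.
∂π/∂q_{Kora} = 57 − 6q_{Kora} − q_{Nadir} = 0 ⇒ q_{Kora} = 9.5 − (1/6)q_{Nadir}.
The reaction-function slope is −1/6, so a 24-unit rise in q_{Nadir} moves q_{Kora} by −1/6 × 24 = −4. Kora's best response falls — the actions are strategic substitutes.

-4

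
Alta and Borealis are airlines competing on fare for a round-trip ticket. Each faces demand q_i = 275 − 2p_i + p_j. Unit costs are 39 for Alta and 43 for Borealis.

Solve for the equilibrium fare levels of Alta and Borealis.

Alta's profit: π = (p_{Alta} − 39)(275 − 2p_{Alta} + p_{Borealis}).
∂π/∂p_{Alta} = 353 − 4p_{Alta} + p_{Borealis} = 0 ⇒ p_{Alta} = 88.25 + 0.25p_{Borealis}.
Similarly p_{Borealis} = 90.25 + 0.25p_{Alta}.
Solving the two reaction functions simultaneously: (1 − (0.25)(0.25))p_{Alta} = 88.25 + 0.25·90.25, so 0.9375p_{Alta} = 110.8125 and p_{Alta} = 118.2.
Then p_{Borealis} = 90.25 + 0.25·118.2 = 119.8.

118.2, 119.8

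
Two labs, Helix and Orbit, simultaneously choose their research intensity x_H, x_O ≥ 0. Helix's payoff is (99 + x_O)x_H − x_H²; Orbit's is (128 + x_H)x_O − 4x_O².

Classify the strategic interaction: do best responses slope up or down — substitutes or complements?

Expanding Helix's payoff: 99x_H + x_Ox_H − x_H².
∂π/∂x_H = 99 + x_O − 2x_H = 0, so x_H = 49.5 + 0.5x_O.
The best-response slope dx_H/dx_O = 0.5 > 0: the reaction function is upward-sloping, so the choices are strategic complements.

strategic complements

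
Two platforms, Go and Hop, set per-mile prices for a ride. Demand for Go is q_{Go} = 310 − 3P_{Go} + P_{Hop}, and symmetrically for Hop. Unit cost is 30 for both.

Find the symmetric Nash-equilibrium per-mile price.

Go's profit: π = (P_{Go} − 30)(310 − 3P_{Go} + P_{Hop}).
∂π/∂P_{Go} = 400 − 6P_{Go} + P_{Hop} = 0 ⇒ P_{Go} = 200/3 + (1/6)P_{Hop}.
By symmetry P_{Hop} = P_{Go}; substituting into the reaction function, (5/6)P_{Go} = 200/3 and P_{Go} = 80.

80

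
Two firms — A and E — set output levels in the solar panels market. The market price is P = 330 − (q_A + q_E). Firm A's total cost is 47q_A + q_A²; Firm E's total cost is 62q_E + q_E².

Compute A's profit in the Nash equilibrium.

6635.52

Firm A's profit: π = q_A(330 − (q_A + q_E)) − 47q_A − q_A².
∂π/∂q_A = 283 − 4q_A − q_E = 0, so q_A = 70.75 − 0.25q_E.
By the same steps for E: q_E = 67 − 0.25q_A.
Substituting the second reaction function into the first: q_A = 70.75 − 0.25(67 − 0.25q_A), which gives 0.9375q_A = 54 ⇒ q_A = 57.6.
Then q_E = 67 − 0.25·57.6 = 52.6.
Price P = 330 − 110.2 = 219.8.
A's profit: (219.8 − 47)·57.6 − (57.6)² = 6635.52.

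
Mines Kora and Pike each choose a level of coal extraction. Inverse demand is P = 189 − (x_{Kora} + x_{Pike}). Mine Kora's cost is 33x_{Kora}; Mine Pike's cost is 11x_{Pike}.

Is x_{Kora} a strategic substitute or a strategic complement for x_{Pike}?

Mine Kora's profit: π = x_{Kora}(189 − (x_{Kora} + x_{Pike})) − 33x_{Kora}.
∂π/∂x_{Kora} = 156 − 2x_{Kora} − x_{Pike} = 0, so x_{Kora} = 78 − 0.5x_{Pike}.
The best-response slope dx_{Kora}/dx_{Pike} = −0.5 < 0: the reaction function is downward-sloping, so the choices are strategic substitutes.

strategic substitutes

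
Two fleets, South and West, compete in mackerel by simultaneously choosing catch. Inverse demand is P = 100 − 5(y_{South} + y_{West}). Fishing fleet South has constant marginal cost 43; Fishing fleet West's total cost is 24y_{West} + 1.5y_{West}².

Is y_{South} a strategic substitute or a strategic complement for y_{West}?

Fishing fleet South's profit: π = y_{South}(100 − 5(y_{South} + y_{West})) − 43y_{South}.
∂π/∂y_{South} = 57 − 10y_{South} − 5y_{West} = 0, so y_{South} = 5.7 − 0.5y_{West}.
The best-response slope dy_{South}/dy_{West} = −0.5 < 0: the reaction function is downward-sloping, so the choices are strategic substitutes.

strategic substitutes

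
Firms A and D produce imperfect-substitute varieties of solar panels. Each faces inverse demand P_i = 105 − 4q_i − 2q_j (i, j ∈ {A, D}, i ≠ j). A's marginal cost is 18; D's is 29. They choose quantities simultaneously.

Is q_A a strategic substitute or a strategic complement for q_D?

Firm A's profit: π = q_A(105 − 4q_A − 2q_D) − 18q_A.
∂π/∂q_A = 87 − 8q_A − 2q_D = 0 ⇒ q_A = 10.875 − 0.25q_D.
The best-response slope dq_A/dq_D = −0.25 < 0: the reaction function is downward-sloping, so the choices are strategic substitutes.

strategic substitutes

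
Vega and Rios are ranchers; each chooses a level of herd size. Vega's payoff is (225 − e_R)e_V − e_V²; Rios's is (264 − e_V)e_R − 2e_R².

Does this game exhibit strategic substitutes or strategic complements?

Expanding Vega's payoff: 225e_V − e_Re_V − e_V².
∂π/∂e_V = 225 − e_R − 2e_V = 0, so e_V = 112.5 − 0.5e_R.
The best-response slope de_V/de_R = −0.5 < 0: the reaction function is downward-sloping, so the choices are strategic substitutes.

strategic substitutes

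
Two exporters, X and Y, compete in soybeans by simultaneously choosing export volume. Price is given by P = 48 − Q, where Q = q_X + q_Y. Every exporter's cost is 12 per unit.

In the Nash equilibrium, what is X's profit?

Exporter X's profit: π = q_X(48 − (q_X + q_Y)) − 12q_X.
∂π/∂q_X = 36 − 2q_X − q_Y = 0, so q_X = 18 − 0.5q_Y.
By symmetry q_Y = q_X; substituting into the reaction function, 1.5q_X = 18 and q_X = 12.
Price P = 48 − 24 = 24.
X's profit: (24 − 12)·12 = 144.

144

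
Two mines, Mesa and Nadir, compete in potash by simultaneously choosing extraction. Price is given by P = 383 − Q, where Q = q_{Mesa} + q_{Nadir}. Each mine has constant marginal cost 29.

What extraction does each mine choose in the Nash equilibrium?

Mine Mesa's profit: π = q_{Mesa}(383 − (q_{Mesa} + q_{Nadir})) − 29q_{Mesa}.
∂π/∂q_{Mesa} = 354 − 2q_{Mesa} − q_{Nadir} = 0, so q_{Mesa} = 177 − 0.5q_{Nadir}.
Setting q_{Mesa} = q_{Nadir} in the reaction function: q_{Mesa} = 177 − 0.5q_{Mesa}, so q_{Mesa} = 177 / 1.5 = 118.

118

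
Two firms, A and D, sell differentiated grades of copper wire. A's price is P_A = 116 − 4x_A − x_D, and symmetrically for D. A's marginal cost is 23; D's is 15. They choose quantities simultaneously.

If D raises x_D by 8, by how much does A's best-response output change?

-1

Firm A's profit: π = x_A(116 − 4x_A − x_D) − 23x_A.
∂π/∂x_A = 93 − 8x_A − x_D = 0 ⇒ x_A = 11.625 − 0.125x_D.
The reaction-function slope is −0.125, so an 8-unit rise in x_D moves x_A by −0.125 × 8 = −1. A's best response falls — the actions are strategic substitutes.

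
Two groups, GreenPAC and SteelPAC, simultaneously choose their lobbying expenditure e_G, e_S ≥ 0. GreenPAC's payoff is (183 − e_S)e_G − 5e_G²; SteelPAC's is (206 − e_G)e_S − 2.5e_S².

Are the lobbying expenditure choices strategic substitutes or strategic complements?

strategic substitutes

Expanding GreenPAC's payoff: 183e_G − e_Se_G − 5e_G².
∂π/∂e_G = 183 − e_S − 10e_G = 0, so e_G = 18.3 − 0.1e_S.
The best-response slope de_G/de_S = −0.1 < 0: the reaction function is downward-sloping, so the choices are strategic substitutes.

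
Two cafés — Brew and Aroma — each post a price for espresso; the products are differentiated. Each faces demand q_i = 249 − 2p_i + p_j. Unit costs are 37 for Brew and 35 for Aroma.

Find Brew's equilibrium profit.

Brew's profit: π = (p_{Brew} − 37)(249 − 2p_{Brew} + p_{Aroma}).
∂π/∂p_{Brew} = 323 − 4p_{Brew} + p_{Aroma} = 0 ⇒ p_{Brew} = 80.75 + 0.25p_{Aroma}.
Similarly p_{Aroma} = 79.75 + 0.25p_{Brew}.
Substituting the second reaction function into the first: p_{Brew} = 80.75 + 0.25(79.75 + 0.25p_{Brew}), which gives 0.9375p_{Brew} = 100.6875 ⇒ p_{Brew} = 107.4.
Then p_{Aroma} = 79.75 + 0.25·107.4 = 106.6.
q_{Brew} = 249 − 2·107.4 + 106.6 = 140.8.
Profit = (107.4 − 37)·140.8 = 9912.32.

9912.32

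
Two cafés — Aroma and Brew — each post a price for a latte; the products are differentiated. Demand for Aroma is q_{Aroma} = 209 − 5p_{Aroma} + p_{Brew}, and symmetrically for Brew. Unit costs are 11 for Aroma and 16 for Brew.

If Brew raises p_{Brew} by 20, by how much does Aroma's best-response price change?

Aroma's profit: π = (p_{Aroma} − 11)(209 − 5p_{Aroma} + p_{Brew}).
∂π/∂p_{Aroma} = 264 − 10p_{Aroma} + p_{Brew} = 0 ⇒ p_{Aroma} = 26.4 + 0.1p_{Brew}.
The reaction-function slope is 0.1, so a 20-unit rise in p_{Brew} moves p_{Aroma} by 0.1 × 20 = 2. Aroma's best response rises — the actions are strategic complements.

2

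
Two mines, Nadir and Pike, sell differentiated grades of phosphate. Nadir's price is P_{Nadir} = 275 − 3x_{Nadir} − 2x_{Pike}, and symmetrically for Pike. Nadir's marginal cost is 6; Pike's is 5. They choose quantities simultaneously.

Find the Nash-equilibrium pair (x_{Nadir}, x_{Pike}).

Mine Nadir's profit: π = x_{Nadir}(275 − 3x_{Nadir} − 2x_{Pike}) − 6x_{Nadir}.
∂π/∂x_{Nadir} = 269 − 6x_{Nadir} − 2x_{Pike} = 0 ⇒ x_{Nadir} = 269/6 − (1/3)x_{Pike}.
Similarly x_{Pike} = 45 − (1/3)x_{Nadir}.
Substituting the second reaction function into the first: x_{Nadir} = 269/6 − (1/3)(45 − (1/3)x_{Nadir}), which gives (8/9)x_{Nadir} = 179/6 ⇒ x_{Nadir} = 33.5625.
Then x_{Pike} = 45 − (1/3)·33.5625 = 33.8125.

33.5625, 33.8125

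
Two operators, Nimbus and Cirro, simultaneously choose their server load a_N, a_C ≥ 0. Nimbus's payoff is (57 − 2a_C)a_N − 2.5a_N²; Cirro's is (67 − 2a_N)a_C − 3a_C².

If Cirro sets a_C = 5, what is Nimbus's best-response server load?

9.4

Expanding Nimbus's payoff: 57a_N − 2a_Ca_N − 2.5a_N².
∂π/∂a_N = 57 − 2a_C − 5a_N = 0, so a_N = 11.4 − 0.4a_C.
At a_C = 5: a_N = 11.4 − 0.4·5 = 9.4.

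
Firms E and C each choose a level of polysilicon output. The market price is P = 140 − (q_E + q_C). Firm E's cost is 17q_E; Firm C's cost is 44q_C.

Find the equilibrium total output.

73

Firm E's profit: π = q_E(140 − (q_E + q_C)) − 17q_E.
∂π/∂q_E = 123 − 2q_E − q_C = 0, so q_E = 61.5 − 0.5q_C.
By the same steps for C: q_C = 48 − 0.5q_E.
Substituting the second reaction function into the first: q_E = 61.5 − 0.5(48 − 0.5q_E), which gives 0.75q_E = 37.5 ⇒ q_E = 50.
Then q_C = 48 − 0.5·50 = 23.
Total output: 50 + 23 = 73.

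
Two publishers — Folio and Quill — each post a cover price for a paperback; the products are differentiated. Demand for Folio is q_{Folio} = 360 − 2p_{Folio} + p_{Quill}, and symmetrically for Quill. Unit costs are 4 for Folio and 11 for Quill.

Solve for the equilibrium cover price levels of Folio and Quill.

Folio's profit: π = (p_{Folio} − 4)(360 − 2p_{Folio} + p_{Quill}).
∂π/∂p_{Folio} = 368 − 4p_{Folio} + p_{Quill} = 0 ⇒ p_{Folio} = 92 + 0.25p_{Quill}.
Similarly p_{Quill} = 95.5 + 0.25p_{Folio}.
Solving the two reaction functions simultaneously: (1 − (0.25)(0.25))p_{Folio} = 92 + 0.25·95.5, so 0.9375p_{Folio} = 115.875 and p_{Folio} = 123.6.
Then p_{Quill} = 95.5 + 0.25·123.6 = 126.4.

123.6, 126.4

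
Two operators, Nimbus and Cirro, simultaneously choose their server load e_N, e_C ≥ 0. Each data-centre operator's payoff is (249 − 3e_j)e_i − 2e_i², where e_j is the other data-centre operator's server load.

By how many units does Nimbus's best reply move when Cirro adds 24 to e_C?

Nimbus's payoff is (249 − 3e_C)e_N − 2e_N².
∂π/∂e_N = 249 − 3e_C − 4e_N = 0, so e_N = 62.25 − 0.75e_C.
The reaction-function slope is −0.75, so a 24-unit rise in e_C moves e_N by −0.75 × 24 = −18. Nimbus's best response falls — the actions are strategic substitutes.

-18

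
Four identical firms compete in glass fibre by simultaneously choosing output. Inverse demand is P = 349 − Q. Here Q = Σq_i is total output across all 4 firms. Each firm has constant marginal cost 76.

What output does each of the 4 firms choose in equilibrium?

A representative firm's profit is π_i = q_i(349 − Q) − 76q_i, with Q = q_i + Σ_{j≠i} q_j.
First-order condition: 273 − 2q_i − Σ_{j≠i} q_j = 0.
With identical firms, set every q_j = q: then 273 − 2q − 3q = 0, i.e. q = 273/5 = 54.6.

54.6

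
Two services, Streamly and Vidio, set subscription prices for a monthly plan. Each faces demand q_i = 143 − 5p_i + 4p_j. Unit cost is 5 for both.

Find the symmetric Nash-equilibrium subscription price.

28

Streamly's profit: π = (p_{Streamly} − 5)(143 − 5p_{Streamly} + 4p_{Vidio}).
∂π/∂p_{Streamly} = 168 − 10p_{Streamly} + 4p_{Vidio} = 0 ⇒ p_{Streamly} = 16.8 + 0.4p_{Vidio}.
By symmetry p_{Vidio} = p_{Streamly}; substituting into the reaction function, 0.6p_{Streamly} = 16.8 and p_{Streamly} = 28.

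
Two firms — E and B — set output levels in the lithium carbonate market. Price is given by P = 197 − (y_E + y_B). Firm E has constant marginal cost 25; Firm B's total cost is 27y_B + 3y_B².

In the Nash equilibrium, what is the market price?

Firm E's profit: π = y_E(197 − (y_E + y_B)) − 25y_E.
∂π/∂y_E = 172 − 2y_E − y_B = 0, so y_E = 86 − 0.5y_B.
For B: ∂π/∂y_B = 170 − 8y_B − y_E = 0 ⇒ y_B = 21.25 − 0.125y_E.
Substituting the second reaction function into the first: y_E = 86 − 0.5(21.25 − 0.125y_E), which gives 0.9375y_E = 75.375 ⇒ y_E = 80.4.
Then y_B = 21.25 − 0.125·80.4 = 11.2.
Equilibrium price: P = 197 − 91.6 = 105.4.

105.4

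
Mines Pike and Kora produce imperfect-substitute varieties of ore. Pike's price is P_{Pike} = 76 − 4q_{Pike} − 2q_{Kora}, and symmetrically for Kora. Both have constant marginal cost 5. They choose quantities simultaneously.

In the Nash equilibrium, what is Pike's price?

33.4

Mine Pike's profit: π = q_{Pike}(76 − 4q_{Pike} − 2q_{Kora}) − 5q_{Pike}.
∂π/∂q_{Pike} = 71 − 8q_{Pike} − 2q_{Kora} = 0 ⇒ q_{Pike} = 8.875 − 0.25q_{Kora}.
The game is symmetric, so in equilibrium q_{Kora} = q_{Pike}: the reaction function gives 1.25q_{Pike} = 8.875, hence q_{Pike} = 7.1.
P_{Pike} = 76 − 4·7.1 − 2·7.1 = 33.4.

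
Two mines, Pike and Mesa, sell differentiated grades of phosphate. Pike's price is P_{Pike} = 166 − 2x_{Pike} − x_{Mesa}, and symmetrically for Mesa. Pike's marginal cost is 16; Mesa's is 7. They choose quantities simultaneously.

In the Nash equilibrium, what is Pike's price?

Mine Pike's profit: π = x_{Pike}(166 − 2x_{Pike} − x_{Mesa}) − 16x_{Pike}.
∂π/∂x_{Pike} = 150 − 4x_{Pike} − x_{Mesa} = 0 ⇒ x_{Pike} = 37.5 − 0.25x_{Mesa}.
Similarly x_{Mesa} = 39.75 − 0.25x_{Pike}.
Plugging x_{Mesa} into Pike's best response: x_{Pike} = 37.5 − 0.25(39.75 − 0.25x_{Pike}) ⇒ 0.9375x_{Pike} = 27.5625, so x_{Pike} = 29.4.
Then x_{Mesa} = 39.75 − 0.25·29.4 = 32.4.
P_{Pike} = 166 − 2·29.4 − 32.4 = 74.8.

74.8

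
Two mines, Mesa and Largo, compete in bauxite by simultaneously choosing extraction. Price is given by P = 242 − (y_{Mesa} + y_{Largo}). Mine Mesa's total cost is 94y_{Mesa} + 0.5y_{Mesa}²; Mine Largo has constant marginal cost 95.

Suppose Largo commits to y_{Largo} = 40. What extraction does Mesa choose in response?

Mine Mesa's profit: π = y_{Mesa}(242 − (y_{Mesa} + y_{Largo})) − 94y_{Mesa} − 0.5y_{Mesa}².
∂π/∂y_{Mesa} = 148 − 3y_{Mesa} − y_{Largo} = 0, so y_{Mesa} = 148/3 − (1/3)y_{Largo}.
At y_{Largo} = 40: y_{Mesa} = 148/3 − (1/3)·40 = 36.

36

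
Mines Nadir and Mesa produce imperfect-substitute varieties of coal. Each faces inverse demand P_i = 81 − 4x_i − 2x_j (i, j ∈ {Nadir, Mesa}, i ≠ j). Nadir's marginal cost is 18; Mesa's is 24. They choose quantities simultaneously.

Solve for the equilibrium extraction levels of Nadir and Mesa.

Mine Nadir's profit: π = x_{Nadir}(81 − 4x_{Nadir} − 2x_{Mesa}) − 18x_{Nadir}.
∂π/∂x_{Nadir} = 63 − 8x_{Nadir} − 2x_{Mesa} = 0 ⇒ x_{Nadir} = 7.875 − 0.25x_{Mesa}.
Similarly x_{Mesa} = 7.125 − 0.25x_{Nadir}.
Substituting the second reaction function into the first: x_{Nadir} = 7.875 − 0.25(7.125 − 0.25x_{Nadir}), which gives 0.9375x_{Nadir} = 195/32 ⇒ x_{Nadir} = 6.5.
Then x_{Mesa} = 7.125 − 0.25·6.5 = 5.5.

6.5, 5.5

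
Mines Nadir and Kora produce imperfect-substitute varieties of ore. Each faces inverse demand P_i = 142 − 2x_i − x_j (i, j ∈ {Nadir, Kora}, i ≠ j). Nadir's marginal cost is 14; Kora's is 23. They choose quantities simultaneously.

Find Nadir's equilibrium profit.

Mine Nadir's profit: π = x_{Nadir}(142 − 2x_{Nadir} − x_{Kora}) − 14x_{Nadir}.
∂π/∂x_{Nadir} = 128 − 4x_{Nadir} − x_{Kora} = 0 ⇒ x_{Nadir} = 32 − 0.25x_{Kora}.
Similarly x_{Kora} = 29.75 − 0.25x_{Nadir}.
Substituting the second reaction function into the first: x_{Nadir} = 32 − 0.25(29.75 − 0.25x_{Nadir}), which gives 0.9375x_{Nadir} = 24.5625 ⇒ x_{Nadir} = 26.2.
Then x_{Kora} = 29.75 − 0.25·26.2 = 23.2.
P_{Nadir} = 142 − 2·26.2 − 23.2 = 66.4.
Profit = (66.4 − 14)·26.2 = 1372.88.

1372.88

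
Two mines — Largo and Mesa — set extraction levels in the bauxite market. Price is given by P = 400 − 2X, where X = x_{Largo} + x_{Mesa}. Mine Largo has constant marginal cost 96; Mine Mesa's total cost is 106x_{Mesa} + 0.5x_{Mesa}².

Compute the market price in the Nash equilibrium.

Mine Largo's profit: π = x_{Largo}(400 − 2(x_{Largo} + x_{Mesa})) − 96x_{Largo}.
∂π/∂x_{Largo} = 304 − 4x_{Largo} − 2x_{Mesa} = 0, so x_{Largo} = 76 − 0.5x_{Mesa}.
For Mesa: ∂π/∂x_{Mesa} = 294 − 5x_{Mesa} − 2x_{Largo} = 0 ⇒ x_{Mesa} = 58.8 − 0.4x_{Largo}.
Plugging x_{Mesa} into Largo's best response: x_{Largo} = 76 − 0.5(58.8 − 0.4x_{Largo}) ⇒ 0.8x_{Largo} = 46.6, so x_{Largo} = 58.25.
Then x_{Mesa} = 58.8 − 0.4·58.25 = 35.5.
Equilibrium price: P = 400 − 2·93.75 = 212.5.

212.5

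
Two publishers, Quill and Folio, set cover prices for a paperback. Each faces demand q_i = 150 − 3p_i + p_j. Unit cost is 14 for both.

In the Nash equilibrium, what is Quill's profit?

1786.08

Quill's profit: π = (p_{Quill} − 14)(150 − 3p_{Quill} + p_{Folio}).
∂π/∂p_{Quill} = 192 − 6p_{Quill} + p_{Folio} = 0 ⇒ p_{Quill} = 32 + (1/6)p_{Folio}.
The game is symmetric, so in equilibrium p_{Folio} = p_{Quill}: the reaction function gives (5/6)p_{Quill} = 32, hence p_{Quill} = 38.4.
q_{Quill} = 150 − 3·38.4 + 38.4 = 73.2.
Profit = (38.4 − 14)·73.2 = 1786.08.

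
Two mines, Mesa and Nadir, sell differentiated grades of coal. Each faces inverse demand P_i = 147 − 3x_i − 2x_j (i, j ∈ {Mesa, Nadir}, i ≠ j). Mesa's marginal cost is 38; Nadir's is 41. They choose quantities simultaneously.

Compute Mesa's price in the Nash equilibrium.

Mine Mesa's profit: π = x_{Mesa}(147 − 3x_{Mesa} − 2x_{Nadir}) − 38x_{Mesa}.
∂π/∂x_{Mesa} = 109 − 6x_{Mesa} − 2x_{Nadir} = 0 ⇒ x_{Mesa} = 109/6 − (1/3)x_{Nadir}.
Similarly x_{Nadir} = 53/3 − (1/3)x_{Mesa}.
Plugging x_{Nadir} into Mesa's best response: x_{Mesa} = 109/6 − (1/3)(53/3 − (1/3)x_{Mesa}) ⇒ (8/9)x_{Mesa} = 221/18, so x_{Mesa} = 13.8125.
Then x_{Nadir} = 53/3 − (1/3)·13.8125 = 13.0625.
P_{Mesa} = 147 − 3·13.8125 − 2·13.0625 = 79.4375.

79.4375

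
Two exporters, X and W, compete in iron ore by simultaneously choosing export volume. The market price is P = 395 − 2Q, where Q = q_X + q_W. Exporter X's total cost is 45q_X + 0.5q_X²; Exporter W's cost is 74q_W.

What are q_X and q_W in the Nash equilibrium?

47.375, 56.5625

Exporter X's profit: π = q_X(395 − 2(q_X + q_W)) − 45q_X − 0.5q_X².
∂π/∂q_X = 350 − 5q_X − 2q_W = 0, so q_X = 70 − 0.4q_W.
For W: ∂π/∂q_W = 321 − 4q_W − 2q_X = 0 ⇒ q_W = 80.25 − 0.5q_X.
Substituting the second reaction function into the first: q_X = 70 − 0.4(80.25 − 0.5q_X), which gives 0.8q_X = 37.9 ⇒ q_X = 47.375.
Then q_W = 80.25 − 0.5·47.375 = 56.5625.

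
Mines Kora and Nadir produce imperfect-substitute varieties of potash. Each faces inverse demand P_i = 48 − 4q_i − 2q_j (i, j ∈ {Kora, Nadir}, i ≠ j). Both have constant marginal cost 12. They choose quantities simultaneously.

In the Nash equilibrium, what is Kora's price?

26.4

Mine Kora's profit: π = q_{Kora}(48 − 4q_{Kora} − 2q_{Nadir}) − 12q_{Kora}.
∂π/∂q_{Kora} = 36 − 8q_{Kora} − 2q_{Nadir} = 0 ⇒ q_{Kora} = 4.5 − 0.25q_{Nadir}.
The game is symmetric, so in equilibrium q_{Nadir} = q_{Kora}: the reaction function gives 1.25q_{Kora} = 4.5, hence q_{Kora} = 3.6.
P_{Kora} = 48 − 4·3.6 − 2·3.6 = 26.4.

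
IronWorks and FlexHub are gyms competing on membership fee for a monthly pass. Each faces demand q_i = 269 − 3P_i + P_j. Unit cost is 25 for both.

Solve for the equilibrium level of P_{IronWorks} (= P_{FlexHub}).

IronWorks's profit: π = (P_{IronWorks} − 25)(269 − 3P_{IronWorks} + P_{FlexHub}).
∂π/∂P_{IronWorks} = 344 − 6P_{IronWorks} + P_{FlexHub} = 0 ⇒ P_{IronWorks} = 172/3 + (1/6)P_{FlexHub}.
Setting P_{IronWorks} = P_{FlexHub} in the reaction function: P_{IronWorks} = 172/3 + (1/6)P_{IronWorks}, so P_{IronWorks} = (172/3) / (5/6) = 68.8.

68.8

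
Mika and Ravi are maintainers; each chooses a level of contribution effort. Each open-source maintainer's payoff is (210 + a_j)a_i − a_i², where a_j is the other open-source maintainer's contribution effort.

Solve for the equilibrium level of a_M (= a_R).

Mika's payoff is (210 + a_R)a_M − a_M².
∂π/∂a_M = 210 + a_R − 2a_M = 0, so a_M = 105 + 0.5a_R.
The game is symmetric, so in equilibrium a_R = a_M: the reaction function gives 0.5a_M = 105, hence a_M = 210.

210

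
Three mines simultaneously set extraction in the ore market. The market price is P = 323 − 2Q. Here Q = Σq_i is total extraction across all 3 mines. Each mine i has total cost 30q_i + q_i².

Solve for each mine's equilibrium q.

29.3

A representative mine's profit is π_i = q_i(323 − 2Q) − 30q_i − q_i², with Q = q_i + Σ_{j≠i} q_j.
First-order condition: 293 − 6q_i − 2Σ_{j≠i} q_j = 0.
In a symmetric equilibrium every mine chooses the same q, so Σ_{j≠i} q_j = 2q. The condition becomes 293 − 10q = 0, giving q = 293/10 = 29.3.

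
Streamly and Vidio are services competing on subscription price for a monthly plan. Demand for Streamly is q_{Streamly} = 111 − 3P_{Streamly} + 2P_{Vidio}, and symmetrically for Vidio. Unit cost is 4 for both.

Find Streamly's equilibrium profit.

2146.6875

Streamly's profit: π = (P_{Streamly} − 4)(111 − 3P_{Streamly} + 2P_{Vidio}).
∂π/∂P_{Streamly} = 123 − 6P_{Streamly} + 2P_{Vidio} = 0 ⇒ P_{Streamly} = 20.5 + (1/3)P_{Vidio}.
The game is symmetric, so in equilibrium P_{Vidio} = P_{Streamly}: the reaction function gives (2/3)P_{Streamly} = 20.5, hence P_{Streamly} = 30.75.
q_{Streamly} = 111 − 3·30.75 + 2·30.75 = 80.25.
Profit = (30.75 − 4)·80.25 = 2146.6875.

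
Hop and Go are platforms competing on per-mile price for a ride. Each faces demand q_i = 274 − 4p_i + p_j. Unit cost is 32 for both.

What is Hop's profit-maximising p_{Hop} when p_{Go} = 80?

60.25

Hop's profit: π = (p_{Hop} − 32)(274 − 4p_{Hop} + p_{Go}).
∂π/∂p_{Hop} = 402 − 8p_{Hop} + p_{Go} = 0 ⇒ p_{Hop} = 50.25 + 0.125p_{Go}.
At p_{Go} = 80: p_{Hop} = 50.25 + 0.125·80 = 60.25.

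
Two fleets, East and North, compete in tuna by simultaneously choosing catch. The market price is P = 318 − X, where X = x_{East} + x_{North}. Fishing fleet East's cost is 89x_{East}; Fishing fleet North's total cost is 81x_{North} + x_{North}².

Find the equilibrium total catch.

Fishing fleet East's profit: π = x_{East}(318 − (x_{East} + x_{North})) − 89x_{East}.
∂π/∂x_{East} = 229 − 2x_{East} − x_{North} = 0, so x_{East} = 114.5 − 0.5x_{North}.
For North: ∂π/∂x_{North} = 237 − 4x_{North} − x_{East} = 0 ⇒ x_{North} = 59.25 − 0.25x_{East}.
Solving the two reaction functions simultaneously: (1 − (−0.5)(−0.25))x_{East} = 114.5 − 0.5·59.25, so 0.875x_{East} = 84.875 and x_{East} = 97.
Then x_{North} = 59.25 − 0.25·97 = 35.
Total catch: 97 + 35 = 132.

132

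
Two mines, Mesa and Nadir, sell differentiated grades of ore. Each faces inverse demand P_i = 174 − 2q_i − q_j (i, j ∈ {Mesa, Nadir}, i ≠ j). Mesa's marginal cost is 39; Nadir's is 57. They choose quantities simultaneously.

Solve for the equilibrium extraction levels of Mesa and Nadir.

28.2, 22.2

Mine Mesa's profit: π = q_{Mesa}(174 − 2q_{Mesa} − q_{Nadir}) − 39q_{Mesa}.
∂π/∂q_{Mesa} = 135 − 4q_{Mesa} − q_{Nadir} = 0 ⇒ q_{Mesa} = 33.75 − 0.25q_{Nadir}.
Similarly q_{Nadir} = 29.25 − 0.25q_{Mesa}.
Substituting the second reaction function into the first: q_{Mesa} = 33.75 − 0.25(29.25 − 0.25q_{Mesa}), which gives 0.9375q_{Mesa} = 26.4375 ⇒ q_{Mesa} = 28.2.
Then q_{Nadir} = 29.25 − 0.25·28.2 = 22.2.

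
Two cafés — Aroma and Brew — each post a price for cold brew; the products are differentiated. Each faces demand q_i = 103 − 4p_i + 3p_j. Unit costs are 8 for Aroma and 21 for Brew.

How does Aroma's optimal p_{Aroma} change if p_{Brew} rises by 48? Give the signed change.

Aroma's profit: π = (p_{Aroma} − 8)(103 − 4p_{Aroma} + 3p_{Brew}).
∂π/∂p_{Aroma} = 135 − 8p_{Aroma} + 3p_{Brew} = 0 ⇒ p_{Aroma} = 16.875 + 0.375p_{Brew}.
The reaction-function slope is 0.375, so a 48-unit rise in p_{Brew} moves p_{Aroma} by 0.375 × 48 = 18. Aroma's best response rises — the actions are strategic complements.

18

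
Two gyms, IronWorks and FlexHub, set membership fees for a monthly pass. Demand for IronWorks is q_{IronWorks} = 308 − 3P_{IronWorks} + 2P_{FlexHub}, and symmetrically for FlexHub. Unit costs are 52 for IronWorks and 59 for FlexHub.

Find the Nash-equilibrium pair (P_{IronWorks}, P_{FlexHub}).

117.3125, 119.9375

IronWorks's profit: π = (P_{IronWorks} − 52)(308 − 3P_{IronWorks} + 2P_{FlexHub}).
∂π/∂P_{IronWorks} = 464 − 6P_{IronWorks} + 2P_{FlexHub} = 0 ⇒ P_{IronWorks} = 232/3 + (1/3)P_{FlexHub}.
Similarly P_{FlexHub} = 485/6 + (1/3)P_{IronWorks}.
Substituting the second reaction function into the first: P_{IronWorks} = 232/3 + (1/3)(485/6 + (1/3)P_{IronWorks}), which gives (8/9)P_{IronWorks} = 1877/18 ⇒ P_{IronWorks} = 117.3125.
Then P_{FlexHub} = 485/6 + (1/3)·117.3125 = 119.9375.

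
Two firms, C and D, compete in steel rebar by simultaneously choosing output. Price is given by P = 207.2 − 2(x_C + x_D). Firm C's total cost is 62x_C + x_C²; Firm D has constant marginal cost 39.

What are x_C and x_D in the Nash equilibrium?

12.22, 35.94

Firm C's profit: π = x_C(207.2 − 2(x_C + x_D)) − 62x_C − x_C².
∂π/∂x_C = 145.2 − 6x_C − 2x_D = 0, so x_C = 24.2 − (1/3)x_D.
For D: ∂π/∂x_D = 168.2 − 4x_D − 2x_C = 0 ⇒ x_D = 42.05 − 0.5x_C.
Plugging x_D into C's best response: x_C = 24.2 − (1/3)(42.05 − 0.5x_C) ⇒ (5/6)x_C = 611/60, so x_C = 12.22.
Then x_D = 42.05 − 0.5·12.22 = 35.94.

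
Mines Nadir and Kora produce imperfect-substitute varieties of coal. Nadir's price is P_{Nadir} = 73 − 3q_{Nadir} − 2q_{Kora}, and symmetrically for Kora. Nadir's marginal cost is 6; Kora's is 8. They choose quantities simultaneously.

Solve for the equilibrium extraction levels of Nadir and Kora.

Mine Nadir's profit: π = q_{Nadir}(73 − 3q_{Nadir} − 2q_{Kora}) − 6q_{Nadir}.
∂π/∂q_{Nadir} = 67 − 6q_{Nadir} − 2q_{Kora} = 0 ⇒ q_{Nadir} = 67/6 − (1/3)q_{Kora}.
Similarly q_{Kora} = 65/6 − (1/3)q_{Nadir}.
Substituting the second reaction function into the first: q_{Nadir} = 67/6 − (1/3)(65/6 − (1/3)q_{Nadir}), which gives (8/9)q_{Nadir} = 68/9 ⇒ q_{Nadir} = 8.5.
Then q_{Kora} = 65/6 − (1/3)·8.5 = 8.

8.5, 8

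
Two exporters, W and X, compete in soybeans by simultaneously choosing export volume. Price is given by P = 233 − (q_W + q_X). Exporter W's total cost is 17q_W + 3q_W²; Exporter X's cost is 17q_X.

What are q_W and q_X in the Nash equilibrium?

Exporter W's profit: π = q_W(233 − (q_W + q_X)) − 17q_W − 3q_W².
∂π/∂q_W = 216 − 8q_W − q_X = 0, so q_W = 27 − 0.125q_X.
For X: ∂π/∂q_X = 216 − 2q_X − q_W = 0 ⇒ q_X = 108 − 0.5q_W.
Solving the two reaction functions simultaneously: (1 − (−0.125)(−0.5))q_W = 27 − 0.125·108, so 0.9375q_W = 13.5 and q_W = 14.4.
Then q_X = 108 − 0.5·14.4 = 100.8.

14.4, 100.8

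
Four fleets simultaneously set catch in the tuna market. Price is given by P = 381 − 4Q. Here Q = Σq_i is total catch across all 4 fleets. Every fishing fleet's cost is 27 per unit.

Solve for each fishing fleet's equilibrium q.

A representative fishing fleet's profit is π_i = q_i(381 − 4Q) − 27q_i, with Q = q_i + Σ_{j≠i} q_j.
First-order condition: 354 − 8q_i − 4Σ_{j≠i} q_j = 0.
Imposing symmetry (q_j = q for all j) turns Σ_{j≠i} q_j into 3q, so 354 = 20q and q = 17.7.

17.7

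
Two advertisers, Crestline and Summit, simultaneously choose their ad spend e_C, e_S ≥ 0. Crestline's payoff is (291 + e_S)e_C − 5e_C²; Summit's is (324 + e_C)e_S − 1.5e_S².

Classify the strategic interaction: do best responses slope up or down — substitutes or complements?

strategic complements

Expanding Crestline's payoff: 291e_C + e_Se_C − 5e_C².
∂π/∂e_C = 291 + e_S − 10e_C = 0, so e_C = 29.1 + 0.1e_S.
The best-response slope de_C/de_S = 0.1 > 0: the reaction function is upward-sloping, so the choices are strategic complements.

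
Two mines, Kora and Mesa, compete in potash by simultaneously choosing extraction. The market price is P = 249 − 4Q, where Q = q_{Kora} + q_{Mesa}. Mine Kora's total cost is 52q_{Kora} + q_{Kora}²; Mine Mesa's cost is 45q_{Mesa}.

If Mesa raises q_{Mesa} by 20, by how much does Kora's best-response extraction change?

Mine Kora's profit: π = q_{Kora}(249 − 4(q_{Kora} + q_{Mesa})) − 52q_{Kora} − q_{Kora}².
∂π/∂q_{Kora} = 197 − 10q_{Kora} − 4q_{Mesa} = 0, so q_{Kora} = 19.7 − 0.4q_{Mesa}.
The reaction-function slope is −0.4, so a 20-unit rise in q_{Mesa} moves q_{Kora} by −0.4 × 20 = −8. Kora's best response falls — the actions are strategic substitutes.

-8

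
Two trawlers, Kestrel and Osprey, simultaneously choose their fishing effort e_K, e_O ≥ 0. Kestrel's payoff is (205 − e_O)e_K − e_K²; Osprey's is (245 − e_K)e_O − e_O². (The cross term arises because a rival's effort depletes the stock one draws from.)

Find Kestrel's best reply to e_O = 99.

53

Expanding Kestrel's payoff: 205e_K − e_Oe_K − e_K².
∂π/∂e_K = 205 − e_O − 2e_K = 0, so e_K = 102.5 − 0.5e_O.
At e_O = 99: e_K = 102.5 − 0.5·99 = 53.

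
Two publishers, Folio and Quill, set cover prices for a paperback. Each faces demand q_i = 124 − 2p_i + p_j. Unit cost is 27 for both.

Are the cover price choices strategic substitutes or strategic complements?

Folio's profit: π = (p_{Folio} − 27)(124 − 2p_{Folio} + p_{Quill}).
∂π/∂p_{Folio} = 178 − 4p_{Folio} + p_{Quill} = 0 ⇒ p_{Folio} = 44.5 + 0.25p_{Quill}.
The best-response slope dp_{Folio}/dp_{Quill} = 0.25 > 0: the reaction function is upward-sloping, so the choices are strategic complements.

strategic complements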